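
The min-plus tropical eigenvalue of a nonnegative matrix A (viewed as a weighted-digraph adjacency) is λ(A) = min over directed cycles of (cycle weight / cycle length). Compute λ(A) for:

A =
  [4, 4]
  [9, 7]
λ(A) = 4

Enumerate directed cycles and compute their means (weight / length). Sample:
  cycle 0 → 0: weight = 4, length = 1, mean = 4/1 ≈ 4.000
  cycle 1 → 1: weight = 7, length = 1, mean = 7/1 ≈ 7.000
  cycle 0 → 1 → 0: weight = 13, length = 2, mean = 13/2 ≈ 6.500
  cycle 1 → 0 → 1: weight = 13, length = 2, mean = 13/2 ≈ 6.500
Minimum mean = 4.000, attained e.g. along the cycle 0 → 0 with weight 4 and length 1. So λ(A) = 4/1 = 4.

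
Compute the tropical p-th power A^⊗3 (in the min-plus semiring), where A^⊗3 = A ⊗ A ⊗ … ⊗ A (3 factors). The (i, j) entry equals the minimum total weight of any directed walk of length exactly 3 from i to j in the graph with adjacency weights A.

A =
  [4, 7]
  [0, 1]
A^⊗3 =
  [8, 9]
  [2, 3]

Each entry (A^⊗3)_ij equals the minimum over all length-3 walks i = v_0 → v_1 → … → v_3 = j of Σ_t A[v_t][v_{t+1}]. For example, for (i, j) = (0, 1) we minimise over 4 possible intermediate vertex sequences; the minimum is 9, attained along the walk 0 → 1 → 1 → 1.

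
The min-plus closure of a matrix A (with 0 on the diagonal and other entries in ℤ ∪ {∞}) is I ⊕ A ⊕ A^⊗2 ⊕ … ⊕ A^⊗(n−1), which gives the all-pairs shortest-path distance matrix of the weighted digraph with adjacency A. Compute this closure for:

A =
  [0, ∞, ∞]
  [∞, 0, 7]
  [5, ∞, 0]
Closure =
  [0, ∞, ∞]
  [12, 0, 7]
  [5, ∞, 0]

This is the Floyd-Warshall all-pairs shortest-path computation. For each intermediate vertex k = 0, 1, …, 2, update dist[i][j] ← min(dist[i][j], dist[i][k] + dist[k][j]). The final matrix gives, for each (i, j), the minimum total weight of any directed path from i to j (possibly empty when i = j).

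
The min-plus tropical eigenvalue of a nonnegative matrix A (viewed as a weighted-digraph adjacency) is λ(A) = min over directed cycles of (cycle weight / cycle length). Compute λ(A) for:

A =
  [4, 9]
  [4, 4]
λ(A) = 4

Enumerate directed cycles and compute their means (weight / length). Sample:
  cycle 0 → 0: weight = 4, length = 1, mean = 4/1 ≈ 4.000
  cycle 1 → 1: weight = 4, length = 1, mean = 4/1 ≈ 4.000
  cycle 0 → 1 → 0: weight = 13, length = 2, mean = 13/2 ≈ 6.500
  cycle 1 → 0 → 1: weight = 13, length = 2, mean = 13/2 ≈ 6.500
Minimum mean = 4.000, attained e.g. along the cycle 0 → 0 with weight 4 and length 1. So λ(A) = 4/1 = 4.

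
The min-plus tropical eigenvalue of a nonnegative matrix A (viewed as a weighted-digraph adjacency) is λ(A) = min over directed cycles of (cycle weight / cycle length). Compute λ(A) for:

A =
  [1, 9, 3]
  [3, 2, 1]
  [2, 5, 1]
λ(A) = 1

Enumerate directed cycles and compute their means (weight / length). Sample:
  cycle 0 → 0: weight = 1, length = 1, mean = 1/1 ≈ 1.000
  cycle 1 → 1: weight = 2, length = 1, mean = 2/1 ≈ 2.000
  cycle 2 → 2: weight = 1, length = 1, mean = 1/1 ≈ 1.000
  cycle 0 → 1 → 0: weight = 12, length = 2, mean = 12/2 ≈ 6.000
  cycle 0 → 2 → 0: weight = 5, length = 2, mean = 5/2 ≈ 2.500
  cycle 1 → 0 → 1: weight = 12, length = 2, mean = 12/2 ≈ 6.000
Minimum mean = 1.000, attained e.g. along the cycle 0 → 0 with weight 1 and length 1. So λ(A) = 1/1 = 1.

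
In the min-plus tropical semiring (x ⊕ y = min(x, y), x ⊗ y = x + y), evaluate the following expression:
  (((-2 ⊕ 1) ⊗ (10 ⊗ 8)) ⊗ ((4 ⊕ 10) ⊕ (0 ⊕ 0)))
(((-2 ⊕ 1) ⊗ (10 ⊗ 8)) ⊗ ((4 ⊕ 10) ⊕ (0 ⊕ 0))) = 16

Expand innermost to outermost. Recall ⊕ takes the minimum of its arguments and ⊗ takes their sum. Working out the expression (((-2 ⊕ 1) ⊗ (10 ⊗ 8)) ⊗ ((4 ⊕ 10) ⊕ (0 ⊕ 0))) gives 16.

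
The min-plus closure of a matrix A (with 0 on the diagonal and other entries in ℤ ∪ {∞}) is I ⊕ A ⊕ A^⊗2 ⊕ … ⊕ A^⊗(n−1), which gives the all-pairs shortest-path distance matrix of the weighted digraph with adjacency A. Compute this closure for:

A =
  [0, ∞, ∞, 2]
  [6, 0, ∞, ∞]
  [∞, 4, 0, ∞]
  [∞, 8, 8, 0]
Closure =
  [0, 10, 10, 2]
  [6, 0, 16, 8]
  [10, 4, 0, 12]
  [14, 8, 8, 0]

This is the Floyd-Warshall all-pairs shortest-path computation. For each intermediate vertex k = 0, 1, …, 3, update dist[i][j] ← min(dist[i][j], dist[i][k] + dist[k][j]). The final matrix gives, for each (i, j), the minimum total weight of any directed path from i to j (possibly empty when i = j).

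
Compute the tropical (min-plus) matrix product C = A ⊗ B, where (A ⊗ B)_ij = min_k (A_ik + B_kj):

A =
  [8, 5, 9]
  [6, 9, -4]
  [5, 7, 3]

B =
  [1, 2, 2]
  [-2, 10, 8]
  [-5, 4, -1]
A ⊗ B =
  [3, 10, 8]
  [-9, 0, -5]
  [-2, 7, 2]

Apply the min-plus product entry-by-entry:
  C[0][0] = min over k of (A[0][0] + B[0][0] = 8 + 1 = 9, A[0][1] + B[1][0] = 5 + -2 = 3, A[0][2] + B[2][0] = 9 + -5 = 4) = 3 (attained at k = 1)
  C[0][1] = min over k of (A[0][0] + B[0][1] = 8 + 2 = 10, A[0][1] + B[1][1] = 5 + 10 = 15, A[0][2] + B[2][1] = 9 + 4 = 13) = 10 (attained at k = 0)
  C[0][2] = min over k of (A[0][0] + B[0][2] = 8 + 2 = 10, A[0][1] + B[1][2] = 5 + 8 = 13, A[0][2] + B[2][2] = 9 + -1 = 8) = 8 (attained at k = 2)
  C[1][0] = min over k of (A[1][0] + B[0][0] = 6 + 1 = 7, A[1][1] + B[1][0] = 9 + -2 = 7, A[1][2] + B[2][0] = -4 + -5 = -9) = -9 (attained at k = 2)
  C[1][1] = min over k of (A[1][0] + B[0][1] = 6 + 2 = 8, A[1][1] + B[1][1] = 9 + 10 = 19, A[1][2] + B[2][1] = -4 + 4 = 0) = 0 (attained at k = 2)
  C[1][2] = min over k of (A[1][0] + B[0][2] = 6 + 2 = 8, A[1][1] + B[1][2] = 9 + 8 = 17, A[1][2] + B[2][2] = -4 + -1 = -5) = -5 (attained at k = 2)
  C[2][0] = min over k of (A[2][0] + B[0][0] = 5 + 1 = 6, A[2][1] + B[1][0] = 7 + -2 = 5, A[2][2] + B[2][0] = 3 + -5 = -2) = -2 (attained at k = 2)
  C[2][1] = min over k of (A[2][0] + B[0][1] = 5 + 2 = 7, A[2][1] + B[1][1] = 7 + 10 = 17, A[2][2] + B[2][1] = 3 + 4 = 7) = 7 (attained at k = 0)
  C[2][2] = min over k of (A[2][0] + B[0][2] = 5 + 2 = 7, A[2][1] + B[1][2] = 7 + 8 = 15, A[2][2] + B[2][2] = 3 + -1 = 2) = 2 (attained at k = 2)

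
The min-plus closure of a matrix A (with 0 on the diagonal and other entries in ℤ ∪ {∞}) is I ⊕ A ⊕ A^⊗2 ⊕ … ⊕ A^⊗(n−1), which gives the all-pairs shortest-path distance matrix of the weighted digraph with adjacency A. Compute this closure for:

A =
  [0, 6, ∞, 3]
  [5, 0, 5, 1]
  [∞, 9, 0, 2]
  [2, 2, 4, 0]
Closure =
  [0, 5, 7, 3]
  [3, 0, 5, 1]
  [4, 4, 0, 2]
  [2, 2, 4, 0]

This is the Floyd-Warshall all-pairs shortest-path computation. For each intermediate vertex k = 0, 1, …, 3, update dist[i][j] ← min(dist[i][j], dist[i][k] + dist[k][j]). The final matrix gives, for each (i, j), the minimum total weight of any directed path from i to j (possibly empty when i = j).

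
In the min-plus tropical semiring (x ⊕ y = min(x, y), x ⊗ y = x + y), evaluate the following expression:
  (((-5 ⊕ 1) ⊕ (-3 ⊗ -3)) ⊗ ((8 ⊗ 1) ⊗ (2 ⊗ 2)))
(((-5 ⊕ 1) ⊕ (-3 ⊗ -3)) ⊗ ((8 ⊗ 1) ⊗ (2 ⊗ 2))) = 7

Expand innermost to outermost. Recall ⊕ takes the minimum of its arguments and ⊗ takes their sum. Working out the expression (((-5 ⊕ 1) ⊕ (-3 ⊗ -3)) ⊗ ((8 ⊗ 1) ⊗ (2 ⊗ 2))) gives 7.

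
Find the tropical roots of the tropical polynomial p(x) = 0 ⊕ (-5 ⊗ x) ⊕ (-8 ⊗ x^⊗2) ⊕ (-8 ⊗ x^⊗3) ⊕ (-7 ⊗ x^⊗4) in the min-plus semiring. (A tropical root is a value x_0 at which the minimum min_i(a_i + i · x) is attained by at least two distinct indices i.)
Roots: {-1, 0, 3, 5}

Each tropical root is a break point of the lower envelope of the lines y = a_i + i · x (there are 5 lines, with slopes 0, 1, ..., 4). Only the lines that attain the minimum somewhere contribute to roots; other lines are dominated. Here the surviving (envelope) indices are i = 4, i = 3, i = 2, i = 1, i = 0.
Intersections between consecutive envelope lines give the roots: for adjacent envelope indices i < j the intersection is x = (a_i − a_j) / (j − i). Reading off the sorted break points: {-1, 0, 3, 5}.
Verification: at each break x_0, at least two indices attain the minimum of min_i(a_i + i · x_0).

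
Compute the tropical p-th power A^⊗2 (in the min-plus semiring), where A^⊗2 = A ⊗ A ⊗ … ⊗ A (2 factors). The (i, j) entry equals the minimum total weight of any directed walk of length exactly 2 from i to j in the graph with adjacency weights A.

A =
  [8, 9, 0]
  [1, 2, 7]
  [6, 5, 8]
A^⊗2 =
  [6, 5, 8]
  [3, 4, 1]
  [6, 7, 6]

Each entry (A^⊗2)_ij equals the minimum over all length-2 walks i = v_0 → v_1 → … → v_2 = j of Σ_t A[v_t][v_{t+1}]. For example, for (i, j) = (0, 2) we minimise over 3 possible intermediate vertex sequences; the minimum is 8, attained along the walk 0 → 0 → 2.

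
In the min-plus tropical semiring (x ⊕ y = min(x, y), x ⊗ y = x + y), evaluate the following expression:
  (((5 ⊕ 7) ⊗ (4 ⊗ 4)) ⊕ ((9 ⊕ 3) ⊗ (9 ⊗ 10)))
(((5 ⊕ 7) ⊗ (4 ⊗ 4)) ⊕ ((9 ⊕ 3) ⊗ (9 ⊗ 10))) = 13

Expand innermost to outermost. Recall ⊕ takes the minimum of its arguments and ⊗ takes their sum. Working out the expression (((5 ⊕ 7) ⊗ (4 ⊗ 4)) ⊕ ((9 ⊕ 3) ⊗ (9 ⊗ 10))) gives 13.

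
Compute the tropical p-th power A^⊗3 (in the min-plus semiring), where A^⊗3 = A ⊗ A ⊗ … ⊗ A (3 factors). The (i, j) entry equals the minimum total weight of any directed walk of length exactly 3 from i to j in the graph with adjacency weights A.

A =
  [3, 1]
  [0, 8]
A^⊗3 =
  [4, 2]
  [1, 4]

Each entry (A^⊗3)_ij equals the minimum over all length-3 walks i = v_0 → v_1 → … → v_3 = j of Σ_t A[v_t][v_{t+1}]. For example, for (i, j) = (0, 1) we minimise over 4 possible intermediate vertex sequences; the minimum is 2, attained along the walk 0 → 1 → 0 → 1.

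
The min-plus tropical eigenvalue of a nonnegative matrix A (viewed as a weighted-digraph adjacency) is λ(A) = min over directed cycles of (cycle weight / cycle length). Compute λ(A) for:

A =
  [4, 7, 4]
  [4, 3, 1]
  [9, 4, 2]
λ(A) = 2

Enumerate directed cycles and compute their means (weight / length). Sample:
  cycle 0 → 0: weight = 4, length = 1, mean = 4/1 ≈ 4.000
  cycle 1 → 1: weight = 3, length = 1, mean = 3/1 ≈ 3.000
  cycle 2 → 2: weight = 2, length = 1, mean = 2/1 ≈ 2.000
  cycle 0 → 1 → 0: weight = 11, length = 2, mean = 11/2 ≈ 5.500
  cycle 0 → 2 → 0: weight = 13, length = 2, mean = 13/2 ≈ 6.500
  cycle 1 → 0 → 1: weight = 11, length = 2, mean = 11/2 ≈ 5.500
Minimum mean = 2.000, attained e.g. along the cycle 2 → 2 with weight 2 and length 1. So λ(A) = 2/1 = 2.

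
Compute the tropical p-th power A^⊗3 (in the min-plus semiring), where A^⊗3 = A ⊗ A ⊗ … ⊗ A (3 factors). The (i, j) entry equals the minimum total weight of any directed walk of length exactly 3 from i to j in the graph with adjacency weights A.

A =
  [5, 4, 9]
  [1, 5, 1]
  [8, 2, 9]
A^⊗3 =
  [10, 7, 10]
  [4, 8, 4]
  [8, 5, 8]

Each entry (A^⊗3)_ij equals the minimum over all length-3 walks i = v_0 → v_1 → … → v_3 = j of Σ_t A[v_t][v_{t+1}]. For example, for (i, j) = (0, 2) we minimise over 9 possible intermediate vertex sequences; the minimum is 10, attained along the walk 0 → 0 → 1 → 2.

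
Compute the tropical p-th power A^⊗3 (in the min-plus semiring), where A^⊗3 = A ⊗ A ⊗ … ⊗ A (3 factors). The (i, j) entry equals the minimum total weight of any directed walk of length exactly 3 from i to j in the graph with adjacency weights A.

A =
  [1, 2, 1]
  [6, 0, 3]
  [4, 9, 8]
A^⊗3 =
  [3, 2, 3]
  [6, 0, 3]
  [6, 6, 6]

Each entry (A^⊗3)_ij equals the minimum over all length-3 walks i = v_0 → v_1 → … → v_3 = j of Σ_t A[v_t][v_{t+1}]. For example, for (i, j) = (0, 2) we minimise over 9 possible intermediate vertex sequences; the minimum is 3, attained along the walk 0 → 0 → 0 → 2.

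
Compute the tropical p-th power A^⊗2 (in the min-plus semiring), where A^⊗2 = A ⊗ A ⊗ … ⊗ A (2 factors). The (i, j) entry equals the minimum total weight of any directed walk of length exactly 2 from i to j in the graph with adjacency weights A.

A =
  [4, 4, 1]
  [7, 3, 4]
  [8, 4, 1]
A^⊗2 =
  [8, 5, 2]
  [10, 6, 5]
  [9, 5, 2]

Each entry (A^⊗2)_ij equals the minimum over all length-2 walks i = v_0 → v_1 → … → v_2 = j of Σ_t A[v_t][v_{t+1}]. For example, for (i, j) = (0, 2) we minimise over 3 possible intermediate vertex sequences; the minimum is 2, attained along the walk 0 → 2 → 2.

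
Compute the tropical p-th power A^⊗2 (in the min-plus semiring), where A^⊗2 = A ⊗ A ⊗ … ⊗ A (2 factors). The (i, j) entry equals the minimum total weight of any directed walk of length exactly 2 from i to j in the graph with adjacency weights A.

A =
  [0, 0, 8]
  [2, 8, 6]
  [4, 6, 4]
A^⊗2 =
  [0, 0, 6]
  [2, 2, 10]
  [4, 4, 8]

Each entry (A^⊗2)_ij equals the minimum over all length-2 walks i = v_0 → v_1 → … → v_2 = j of Σ_t A[v_t][v_{t+1}]. For example, for (i, j) = (0, 2) we minimise over 3 possible intermediate vertex sequences; the minimum is 6, attained along the walk 0 → 1 → 2.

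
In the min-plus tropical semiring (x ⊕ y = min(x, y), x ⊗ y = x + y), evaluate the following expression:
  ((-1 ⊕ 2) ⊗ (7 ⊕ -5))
((-1 ⊕ 2) ⊗ (7 ⊕ -5)) = -6

Expand innermost to outermost. Recall ⊕ takes the minimum of its arguments and ⊗ takes their sum. Working out the expression ((-1 ⊕ 2) ⊗ (7 ⊕ -5)) gives -6.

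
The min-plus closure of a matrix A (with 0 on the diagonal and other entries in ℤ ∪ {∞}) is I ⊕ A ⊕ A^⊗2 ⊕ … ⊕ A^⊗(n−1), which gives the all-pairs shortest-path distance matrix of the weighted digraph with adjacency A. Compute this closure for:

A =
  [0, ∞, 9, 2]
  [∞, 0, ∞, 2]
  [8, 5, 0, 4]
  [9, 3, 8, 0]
Closure =
  [0, 5, 9, 2]
  [11, 0, 10, 2]
  [8, 5, 0, 4]
  [9, 3, 8, 0]

This is the Floyd-Warshall all-pairs shortest-path computation. For each intermediate vertex k = 0, 1, …, 3, update dist[i][j] ← min(dist[i][j], dist[i][k] + dist[k][j]). The final matrix gives, for each (i, j), the minimum total weight of any directed path from i to j (possibly empty when i = j).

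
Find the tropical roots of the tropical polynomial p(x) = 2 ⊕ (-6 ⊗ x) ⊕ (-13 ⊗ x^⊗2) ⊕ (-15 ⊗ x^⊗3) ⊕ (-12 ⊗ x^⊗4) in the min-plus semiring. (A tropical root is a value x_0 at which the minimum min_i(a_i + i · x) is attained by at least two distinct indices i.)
Roots: {-3, 2, 7, 8}

Each tropical root is a break point of the lower envelope of the lines y = a_i + i · x (there are 5 lines, with slopes 0, 1, ..., 4). Only the lines that attain the minimum somewhere contribute to roots; other lines are dominated. Here the surviving (envelope) indices are i = 4, i = 3, i = 2, i = 1, i = 0.
Intersections between consecutive envelope lines give the roots: for adjacent envelope indices i < j the intersection is x = (a_i − a_j) / (j − i). Reading off the sorted break points: {-3, 2, 7, 8}.
Verification: at each break x_0, at least two indices attain the minimum of min_i(a_i + i · x_0).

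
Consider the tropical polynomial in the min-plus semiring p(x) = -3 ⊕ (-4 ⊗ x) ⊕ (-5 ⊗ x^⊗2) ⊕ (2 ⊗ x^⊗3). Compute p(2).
p(2) = -3

A tropical monomial a ⊗ x^⊗i evaluates to a + i · x. Evaluating each term at x = 2:
  Term 0 contributes -3 + 0 · 2 = -3
  Term 1 contributes -4 + 1 · 2 = -2
  Term 2 contributes -5 + 2 · 2 = -1
  Term 3 contributes 2 + 3 · 2 = 8
p(2) = ⊕ of these = min[-3, -2, -1, 8] = -3.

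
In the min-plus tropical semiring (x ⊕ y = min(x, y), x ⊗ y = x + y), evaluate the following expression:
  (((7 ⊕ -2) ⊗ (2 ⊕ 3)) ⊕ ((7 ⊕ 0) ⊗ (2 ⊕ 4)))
(((7 ⊕ -2) ⊗ (2 ⊕ 3)) ⊕ ((7 ⊕ 0) ⊗ (2 ⊕ 4))) = 0

Expand innermost to outermost. Recall ⊕ takes the minimum of its arguments and ⊗ takes their sum. Working out the expression (((7 ⊕ -2) ⊗ (2 ⊕ 3)) ⊕ ((7 ⊕ 0) ⊗ (2 ⊕ 4))) gives 0.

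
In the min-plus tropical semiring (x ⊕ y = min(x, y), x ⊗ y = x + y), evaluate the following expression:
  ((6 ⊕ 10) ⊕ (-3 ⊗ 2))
((6 ⊕ 10) ⊕ (-3 ⊗ 2)) = -1

Expand innermost to outermost. Recall ⊕ takes the minimum of its arguments and ⊗ takes their sum. Working out the expression ((6 ⊕ 10) ⊕ (-3 ⊗ 2)) gives -1.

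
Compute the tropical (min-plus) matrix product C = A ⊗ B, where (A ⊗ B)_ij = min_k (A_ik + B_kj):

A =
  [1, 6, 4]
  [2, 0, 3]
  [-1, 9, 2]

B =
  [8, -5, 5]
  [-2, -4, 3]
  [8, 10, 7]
A ⊗ B =
  [4, -4, 6]
  [-2, -4, 3]
  [7, -6, 4]

Apply the min-plus product entry-by-entry:
  C[0][0] = min over k of (A[0][0] + B[0][0] = 1 + 8 = 9, A[0][1] + B[1][0] = 6 + -2 = 4, A[0][2] + B[2][0] = 4 + 8 = 12) = 4 (attained at k = 1)
  C[0][1] = min over k of (A[0][0] + B[0][1] = 1 + -5 = -4, A[0][1] + B[1][1] = 6 + -4 = 2, A[0][2] + B[2][1] = 4 + 10 = 14) = -4 (attained at k = 0)
  C[0][2] = min over k of (A[0][0] + B[0][2] = 1 + 5 = 6, A[0][1] + B[1][2] = 6 + 3 = 9, A[0][2] + B[2][2] = 4 + 7 = 11) = 6 (attained at k = 0)
  C[1][0] = min over k of (A[1][0] + B[0][0] = 2 + 8 = 10, A[1][1] + B[1][0] = 0 + -2 = -2, A[1][2] + B[2][0] = 3 + 8 = 11) = -2 (attained at k = 1)
  C[1][1] = min over k of (A[1][0] + B[0][1] = 2 + -5 = -3, A[1][1] + B[1][1] = 0 + -4 = -4, A[1][2] + B[2][1] = 3 + 10 = 13) = -4 (attained at k = 1)
  C[1][2] = min over k of (A[1][0] + B[0][2] = 2 + 5 = 7, A[1][1] + B[1][2] = 0 + 3 = 3, A[1][2] + B[2][2] = 3 + 7 = 10) = 3 (attained at k = 1)
  C[2][0] = min over k of (A[2][0] + B[0][0] = -1 + 8 = 7, A[2][1] + B[1][0] = 9 + -2 = 7, A[2][2] + B[2][0] = 2 + 8 = 10) = 7 (attained at k = 0)
  C[2][1] = min over k of (A[2][0] + B[0][1] = -1 + -5 = -6, A[2][1] + B[1][1] = 9 + -4 = 5, A[2][2] + B[2][1] = 2 + 10 = 12) = -6 (attained at k = 0)
  C[2][2] = min over k of (A[2][0] + B[0][2] = -1 + 5 = 4, A[2][1] + B[1][2] = 9 + 3 = 12, A[2][2] + B[2][2] = 2 + 7 = 9) = 4 (attained at k = 0)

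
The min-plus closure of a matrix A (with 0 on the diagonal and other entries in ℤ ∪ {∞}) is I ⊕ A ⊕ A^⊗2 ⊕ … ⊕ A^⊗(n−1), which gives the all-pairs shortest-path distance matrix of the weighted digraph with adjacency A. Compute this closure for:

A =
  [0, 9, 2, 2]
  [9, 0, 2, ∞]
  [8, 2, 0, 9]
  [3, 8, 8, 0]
Closure =
  [0, 4, 2, 2]
  [9, 0, 2, 11]
  [8, 2, 0, 9]
  [3, 7, 5, 0]

This is the Floyd-Warshall all-pairs shortest-path computation. For each intermediate vertex k = 0, 1, …, 3, update dist[i][j] ← min(dist[i][j], dist[i][k] + dist[k][j]). The final matrix gives, for each (i, j), the minimum total weight of any directed path from i to j (possibly empty when i = j).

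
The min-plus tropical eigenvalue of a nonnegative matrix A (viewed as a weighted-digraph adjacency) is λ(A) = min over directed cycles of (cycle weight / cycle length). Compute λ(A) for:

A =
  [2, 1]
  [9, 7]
λ(A) = 2

Enumerate directed cycles and compute their means (weight / length). Sample:
  cycle 0 → 0: weight = 2, length = 1, mean = 2/1 ≈ 2.000
  cycle 1 → 1: weight = 7, length = 1, mean = 7/1 ≈ 7.000
  cycle 0 → 1 → 0: weight = 10, length = 2, mean = 10/2 ≈ 5.000
  cycle 1 → 0 → 1: weight = 10, length = 2, mean = 10/2 ≈ 5.000
Minimum mean = 2.000, attained e.g. along the cycle 0 → 0 with weight 2 and length 1. So λ(A) = 2/1 = 2.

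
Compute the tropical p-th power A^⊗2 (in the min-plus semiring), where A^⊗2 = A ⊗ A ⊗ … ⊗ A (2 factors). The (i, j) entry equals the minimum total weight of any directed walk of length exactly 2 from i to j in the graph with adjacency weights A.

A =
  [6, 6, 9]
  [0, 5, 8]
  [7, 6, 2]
A^⊗2 =
  [6, 11, 11]
  [5, 6, 9]
  [6, 8, 4]

Each entry (A^⊗2)_ij equals the minimum over all length-2 walks i = v_0 → v_1 → … → v_2 = j of Σ_t A[v_t][v_{t+1}]. For example, for (i, j) = (0, 2) we minimise over 3 possible intermediate vertex sequences; the minimum is 11, attained along the walk 0 → 2 → 2.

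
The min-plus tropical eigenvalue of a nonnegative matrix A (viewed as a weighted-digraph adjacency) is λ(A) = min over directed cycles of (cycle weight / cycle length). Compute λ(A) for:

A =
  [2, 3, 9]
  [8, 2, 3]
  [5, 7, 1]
λ(A) = 1

Enumerate directed cycles and compute their means (weight / length). Sample:
  cycle 0 → 0: weight = 2, length = 1, mean = 2/1 ≈ 2.000
  cycle 1 → 1: weight = 2, length = 1, mean = 2/1 ≈ 2.000
  cycle 2 → 2: weight = 1, length = 1, mean = 1/1 ≈ 1.000
  cycle 0 → 1 → 0: weight = 11, length = 2, mean = 11/2 ≈ 5.500
  cycle 0 → 2 → 0: weight = 14, length = 2, mean = 14/2 ≈ 7.000
  cycle 1 → 0 → 1: weight = 11, length = 2, mean = 11/2 ≈ 5.500
Minimum mean = 1.000, attained e.g. along the cycle 2 → 2 with weight 1 and length 1. So λ(A) = 1/1 = 1.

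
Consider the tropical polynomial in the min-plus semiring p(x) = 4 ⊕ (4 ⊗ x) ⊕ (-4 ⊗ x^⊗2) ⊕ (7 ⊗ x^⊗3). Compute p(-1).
p(-1) = -6

A tropical monomial a ⊗ x^⊗i evaluates to a + i · x. Evaluating each term at x = -1:
  Term 0 contributes 4 + 0 · -1 = 4
  Term 1 contributes 4 + 1 · -1 = 3
  Term 2 contributes -4 + 2 · -1 = -6
  Term 3 contributes 7 + 3 · -1 = 4
p(-1) = ⊕ of these = min[4, 3, -6, 4] = -6.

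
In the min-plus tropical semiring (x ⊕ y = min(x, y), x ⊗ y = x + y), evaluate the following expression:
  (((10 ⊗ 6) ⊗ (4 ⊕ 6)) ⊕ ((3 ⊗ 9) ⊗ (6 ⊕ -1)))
(((10 ⊗ 6) ⊗ (4 ⊕ 6)) ⊕ ((3 ⊗ 9) ⊗ (6 ⊕ -1))) = 11

Expand innermost to outermost. Recall ⊕ takes the minimum of its arguments and ⊗ takes their sum. Working out the expression (((10 ⊗ 6) ⊗ (4 ⊕ 6)) ⊕ ((3 ⊗ 9) ⊗ (6 ⊕ -1))) gives 11.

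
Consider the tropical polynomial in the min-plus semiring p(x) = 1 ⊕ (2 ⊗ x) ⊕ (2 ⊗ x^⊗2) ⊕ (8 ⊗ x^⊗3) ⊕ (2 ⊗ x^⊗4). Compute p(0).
p(0) = 1

A tropical monomial a ⊗ x^⊗i evaluates to a + i · x. Evaluating each term at x = 0:
  Term 0 contributes 1 + 0 · 0 = 1
  Term 1 contributes 2 + 1 · 0 = 2
  Term 2 contributes 2 + 2 · 0 = 2
  Term 3 contributes 8 + 3 · 0 = 8
  Term 4 contributes 2 + 4 · 0 = 2
p(0) = ⊕ of these = min[1, 2, 2, 8, 2] = 1.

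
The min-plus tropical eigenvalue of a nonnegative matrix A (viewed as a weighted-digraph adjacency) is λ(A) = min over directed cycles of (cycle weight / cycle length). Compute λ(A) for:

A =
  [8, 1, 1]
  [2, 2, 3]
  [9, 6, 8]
λ(A) = 3/2

Enumerate directed cycles and compute their means (weight / length). Sample:
  cycle 0 → 0: weight = 8, length = 1, mean = 8/1 ≈ 8.000
  cycle 1 → 1: weight = 2, length = 1, mean = 2/1 ≈ 2.000
  cycle 2 → 2: weight = 8, length = 1, mean = 8/1 ≈ 8.000
  cycle 0 → 1 → 0: weight = 3, length = 2, mean = 3/2 ≈ 1.500
  cycle 0 → 2 → 0: weight = 10, length = 2, mean = 10/2 ≈ 5.000
  cycle 1 → 0 → 1: weight = 3, length = 2, mean = 3/2 ≈ 1.500
Minimum mean = 1.500, attained e.g. along the cycle 0 → 1 → 0 with weight 3 and length 2. So λ(A) = 3/2 = 3/2.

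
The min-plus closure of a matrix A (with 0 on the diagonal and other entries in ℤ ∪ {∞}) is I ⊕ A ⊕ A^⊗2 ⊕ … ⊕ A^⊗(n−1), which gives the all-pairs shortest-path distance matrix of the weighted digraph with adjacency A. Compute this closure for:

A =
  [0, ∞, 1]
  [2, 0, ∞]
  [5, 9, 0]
Closure =
  [0, 10, 1]
  [2, 0, 3]
  [5, 9, 0]

This is the Floyd-Warshall all-pairs shortest-path computation. For each intermediate vertex k = 0, 1, …, 2, update dist[i][j] ← min(dist[i][j], dist[i][k] + dist[k][j]). The final matrix gives, for each (i, j), the minimum total weight of any directed path from i to j (possibly empty when i = j).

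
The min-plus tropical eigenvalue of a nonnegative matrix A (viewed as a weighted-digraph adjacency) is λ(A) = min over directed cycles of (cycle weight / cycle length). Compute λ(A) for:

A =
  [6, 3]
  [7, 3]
λ(A) = 3

Enumerate directed cycles and compute their means (weight / length). Sample:
  cycle 0 → 0: weight = 6, length = 1, mean = 6/1 ≈ 6.000
  cycle 1 → 1: weight = 3, length = 1, mean = 3/1 ≈ 3.000
  cycle 0 → 1 → 0: weight = 10, length = 2, mean = 10/2 ≈ 5.000
  cycle 1 → 0 → 1: weight = 10, length = 2, mean = 10/2 ≈ 5.000
Minimum mean = 3.000, attained e.g. along the cycle 1 → 1 with weight 3 and length 1. So λ(A) = 3/1 = 3.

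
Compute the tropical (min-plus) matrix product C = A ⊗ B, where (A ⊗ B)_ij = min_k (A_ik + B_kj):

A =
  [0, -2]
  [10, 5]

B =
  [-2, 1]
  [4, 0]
A ⊗ B =
  [-2, -2]
  [8, 5]

Apply the min-plus product entry-by-entry:
  C[0][0] = min over k of (A[0][0] + B[0][0] = 0 + -2 = -2, A[0][1] + B[1][0] = -2 + 4 = 2) = -2 (attained at k = 0)
  C[0][1] = min over k of (A[0][0] + B[0][1] = 0 + 1 = 1, A[0][1] + B[1][1] = -2 + 0 = -2) = -2 (attained at k = 1)
  C[1][0] = min over k of (A[1][0] + B[0][0] = 10 + -2 = 8, A[1][1] + B[1][0] = 5 + 4 = 9) = 8 (attained at k = 0)
  C[1][1] = min over k of (A[1][0] + B[0][1] = 10 + 1 = 11, A[1][1] + B[1][1] = 5 + 0 = 5) = 5 (attained at k = 1)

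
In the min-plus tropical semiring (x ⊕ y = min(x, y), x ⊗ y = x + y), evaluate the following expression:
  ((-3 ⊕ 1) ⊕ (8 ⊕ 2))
((-3 ⊕ 1) ⊕ (8 ⊕ 2)) = -3

Expand innermost to outermost. Recall ⊕ takes the minimum of its arguments and ⊗ takes their sum. Working out the expression ((-3 ⊕ 1) ⊕ (8 ⊕ 2)) gives -3.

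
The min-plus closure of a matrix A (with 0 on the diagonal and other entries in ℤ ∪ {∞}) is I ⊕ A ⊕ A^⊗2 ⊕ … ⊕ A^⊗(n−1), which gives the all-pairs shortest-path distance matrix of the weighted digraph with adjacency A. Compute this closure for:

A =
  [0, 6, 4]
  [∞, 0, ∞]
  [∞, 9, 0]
Closure =
  [0, 6, 4]
  [∞, 0, ∞]
  [∞, 9, 0]

This is the Floyd-Warshall all-pairs shortest-path computation. For each intermediate vertex k = 0, 1, …, 2, update dist[i][j] ← min(dist[i][j], dist[i][k] + dist[k][j]). The final matrix gives, for each (i, j), the minimum total weight of any directed path from i to j (possibly empty when i = j).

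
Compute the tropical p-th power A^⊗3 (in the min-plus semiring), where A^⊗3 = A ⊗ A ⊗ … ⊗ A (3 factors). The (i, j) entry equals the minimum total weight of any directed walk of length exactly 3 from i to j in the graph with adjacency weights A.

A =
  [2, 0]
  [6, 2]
A^⊗3 =
  [6, 4]
  [10, 6]

Each entry (A^⊗3)_ij equals the minimum over all length-3 walks i = v_0 → v_1 → … → v_3 = j of Σ_t A[v_t][v_{t+1}]. For example, for (i, j) = (0, 1) we minimise over 4 possible intermediate vertex sequences; the minimum is 4, attained along the walk 0 → 0 → 0 → 1.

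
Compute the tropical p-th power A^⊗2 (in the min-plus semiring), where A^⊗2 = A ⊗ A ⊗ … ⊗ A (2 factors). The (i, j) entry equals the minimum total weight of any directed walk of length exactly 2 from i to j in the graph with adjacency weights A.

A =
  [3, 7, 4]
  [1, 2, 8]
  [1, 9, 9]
A^⊗2 =
  [5, 9, 7]
  [3, 4, 5]
  [4, 8, 5]

Each entry (A^⊗2)_ij equals the minimum over all length-2 walks i = v_0 → v_1 → … → v_2 = j of Σ_t A[v_t][v_{t+1}]. For example, for (i, j) = (0, 2) we minimise over 3 possible intermediate vertex sequences; the minimum is 7, attained along the walk 0 → 0 → 2.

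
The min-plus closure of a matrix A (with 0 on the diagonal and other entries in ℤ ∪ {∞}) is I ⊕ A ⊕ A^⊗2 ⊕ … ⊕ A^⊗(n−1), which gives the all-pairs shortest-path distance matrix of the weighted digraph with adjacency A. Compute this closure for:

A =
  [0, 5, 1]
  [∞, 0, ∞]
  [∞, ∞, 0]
Closure =
  [0, 5, 1]
  [∞, 0, ∞]
  [∞, ∞, 0]

This is the Floyd-Warshall all-pairs shortest-path computation. For each intermediate vertex k = 0, 1, …, 2, update dist[i][j] ← min(dist[i][j], dist[i][k] + dist[k][j]). The final matrix gives, for each (i, j), the minimum total weight of any directed path from i to j (possibly empty when i = j).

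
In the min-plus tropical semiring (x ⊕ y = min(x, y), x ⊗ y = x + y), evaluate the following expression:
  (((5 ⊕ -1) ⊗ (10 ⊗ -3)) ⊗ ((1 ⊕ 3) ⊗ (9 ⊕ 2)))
(((5 ⊕ -1) ⊗ (10 ⊗ -3)) ⊗ ((1 ⊕ 3) ⊗ (9 ⊕ 2))) = 9

Expand innermost to outermost. Recall ⊕ takes the minimum of its arguments and ⊗ takes their sum. Working out the expression (((5 ⊕ -1) ⊗ (10 ⊗ -3)) ⊗ ((1 ⊕ 3) ⊗ (9 ⊕ 2))) gives 9.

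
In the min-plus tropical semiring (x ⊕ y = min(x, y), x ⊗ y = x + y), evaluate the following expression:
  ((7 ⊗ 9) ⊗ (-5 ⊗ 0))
((7 ⊗ 9) ⊗ (-5 ⊗ 0)) = 11

Expand innermost to outermost. Recall ⊕ takes the minimum of its arguments and ⊗ takes their sum. Working out the expression ((7 ⊗ 9) ⊗ (-5 ⊗ 0)) gives 11.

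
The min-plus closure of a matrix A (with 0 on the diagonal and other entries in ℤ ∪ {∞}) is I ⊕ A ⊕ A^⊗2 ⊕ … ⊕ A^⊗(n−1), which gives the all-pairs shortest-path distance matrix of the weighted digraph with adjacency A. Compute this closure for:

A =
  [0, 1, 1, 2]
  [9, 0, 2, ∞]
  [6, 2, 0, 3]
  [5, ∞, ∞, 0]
Closure =
  [0, 1, 1, 2]
  [8, 0, 2, 5]
  [6, 2, 0, 3]
  [5, 6, 6, 0]

This is the Floyd-Warshall all-pairs shortest-path computation. For each intermediate vertex k = 0, 1, …, 3, update dist[i][j] ← min(dist[i][j], dist[i][k] + dist[k][j]). The final matrix gives, for each (i, j), the minimum total weight of any directed path from i to j (possibly empty when i = j).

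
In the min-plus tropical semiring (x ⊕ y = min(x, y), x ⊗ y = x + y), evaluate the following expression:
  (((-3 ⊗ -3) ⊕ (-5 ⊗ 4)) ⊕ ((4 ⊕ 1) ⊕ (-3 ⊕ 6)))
(((-3 ⊗ -3) ⊕ (-5 ⊗ 4)) ⊕ ((4 ⊕ 1) ⊕ (-3 ⊕ 6))) = -6

Expand innermost to outermost. Recall ⊕ takes the minimum of its arguments and ⊗ takes their sum. Working out the expression (((-3 ⊗ -3) ⊕ (-5 ⊗ 4)) ⊕ ((4 ⊕ 1) ⊕ (-3 ⊕ 6))) gives -6.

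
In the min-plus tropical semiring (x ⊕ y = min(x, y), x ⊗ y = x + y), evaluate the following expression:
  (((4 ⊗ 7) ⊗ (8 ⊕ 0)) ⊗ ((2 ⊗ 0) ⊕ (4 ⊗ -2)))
(((4 ⊗ 7) ⊗ (8 ⊕ 0)) ⊗ ((2 ⊗ 0) ⊕ (4 ⊗ -2))) = 13

Expand innermost to outermost. Recall ⊕ takes the minimum of its arguments and ⊗ takes their sum. Working out the expression (((4 ⊗ 7) ⊗ (8 ⊕ 0)) ⊗ ((2 ⊗ 0) ⊕ (4 ⊗ -2))) gives 13.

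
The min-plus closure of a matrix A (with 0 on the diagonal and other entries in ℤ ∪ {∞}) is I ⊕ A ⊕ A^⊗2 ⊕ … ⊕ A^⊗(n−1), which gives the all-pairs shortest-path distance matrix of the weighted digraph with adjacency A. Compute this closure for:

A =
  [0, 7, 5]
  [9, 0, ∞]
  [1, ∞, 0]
Closure =
  [0, 7, 5]
  [9, 0, 14]
  [1, 8, 0]

This is the Floyd-Warshall all-pairs shortest-path computation. For each intermediate vertex k = 0, 1, …, 2, update dist[i][j] ← min(dist[i][j], dist[i][k] + dist[k][j]). The final matrix gives, for each (i, j), the minimum total weight of any directed path from i to j (possibly empty when i = j).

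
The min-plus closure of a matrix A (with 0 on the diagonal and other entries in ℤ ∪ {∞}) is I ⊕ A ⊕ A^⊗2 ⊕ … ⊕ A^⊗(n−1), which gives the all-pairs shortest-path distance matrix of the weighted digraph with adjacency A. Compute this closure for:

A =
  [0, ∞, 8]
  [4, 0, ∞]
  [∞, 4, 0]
Closure =
  [0, 12, 8]
  [4, 0, 12]
  [8, 4, 0]

This is the Floyd-Warshall all-pairs shortest-path computation. For each intermediate vertex k = 0, 1, …, 2, update dist[i][j] ← min(dist[i][j], dist[i][k] + dist[k][j]). The final matrix gives, for each (i, j), the minimum total weight of any directed path from i to j (possibly empty when i = j).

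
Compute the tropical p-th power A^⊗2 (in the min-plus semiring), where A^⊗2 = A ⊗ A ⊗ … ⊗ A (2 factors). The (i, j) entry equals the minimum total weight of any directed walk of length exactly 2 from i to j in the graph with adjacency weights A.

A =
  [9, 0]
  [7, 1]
A^⊗2 =
  [7, 1]
  [8, 2]

Each entry (A^⊗2)_ij equals the minimum over all length-2 walks i = v_0 → v_1 → … → v_2 = j of Σ_t A[v_t][v_{t+1}]. For example, for (i, j) = (0, 1) we minimise over 2 possible intermediate vertex sequences; the minimum is 1, attained along the walk 0 → 1 → 1.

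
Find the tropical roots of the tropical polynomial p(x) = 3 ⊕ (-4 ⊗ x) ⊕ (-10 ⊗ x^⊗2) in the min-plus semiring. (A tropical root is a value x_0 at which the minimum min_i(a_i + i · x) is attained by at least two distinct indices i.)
Roots: {6, 7}

Each tropical root is a break point of the lower envelope of the lines y = a_i + i · x (there are 3 lines, with slopes 0, 1, ..., 2). Only the lines that attain the minimum somewhere contribute to roots; other lines are dominated. Here the surviving (envelope) indices are i = 2, i = 1, i = 0.
Intersections between consecutive envelope lines give the roots: for adjacent envelope indices i < j the intersection is x = (a_i − a_j) / (j − i). Reading off the sorted break points: {6, 7}.
Verification: at each break x_0, at least two indices attain the minimum of min_i(a_i + i · x_0).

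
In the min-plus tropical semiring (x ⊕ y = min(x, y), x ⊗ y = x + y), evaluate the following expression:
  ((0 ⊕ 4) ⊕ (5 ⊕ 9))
((0 ⊕ 4) ⊕ (5 ⊕ 9)) = 0

Expand innermost to outermost. Recall ⊕ takes the minimum of its arguments and ⊗ takes their sum. Working out the expression ((0 ⊕ 4) ⊕ (5 ⊕ 9)) gives 0.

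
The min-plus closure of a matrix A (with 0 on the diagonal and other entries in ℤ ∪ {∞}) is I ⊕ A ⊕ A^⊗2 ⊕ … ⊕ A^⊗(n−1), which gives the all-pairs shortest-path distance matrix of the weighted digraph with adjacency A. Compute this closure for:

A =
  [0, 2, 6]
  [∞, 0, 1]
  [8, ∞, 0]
Closure =
  [0, 2, 3]
  [9, 0, 1]
  [8, 10, 0]

This is the Floyd-Warshall all-pairs shortest-path computation. For each intermediate vertex k = 0, 1, …, 2, update dist[i][j] ← min(dist[i][j], dist[i][k] + dist[k][j]). The final matrix gives, for each (i, j), the minimum total weight of any directed path from i to j (possibly empty when i = j).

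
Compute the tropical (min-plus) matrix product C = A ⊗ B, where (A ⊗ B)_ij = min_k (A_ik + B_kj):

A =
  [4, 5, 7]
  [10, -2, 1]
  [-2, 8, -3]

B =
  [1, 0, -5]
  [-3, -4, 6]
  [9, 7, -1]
A ⊗ B =
  [2, 1, -1]
  [-5, -6, 0]
  [-1, -2, -7]

Apply the min-plus product entry-by-entry:
  C[0][0] = min over k of (A[0][0] + B[0][0] = 4 + 1 = 5, A[0][1] + B[1][0] = 5 + -3 = 2, A[0][2] + B[2][0] = 7 + 9 = 16) = 2 (attained at k = 1)
  C[0][1] = min over k of (A[0][0] + B[0][1] = 4 + 0 = 4, A[0][1] + B[1][1] = 5 + -4 = 1, A[0][2] + B[2][1] = 7 + 7 = 14) = 1 (attained at k = 1)
  C[0][2] = min over k of (A[0][0] + B[0][2] = 4 + -5 = -1, A[0][1] + B[1][2] = 5 + 6 = 11, A[0][2] + B[2][2] = 7 + -1 = 6) = -1 (attained at k = 0)
  C[1][0] = min over k of (A[1][0] + B[0][0] = 10 + 1 = 11, A[1][1] + B[1][0] = -2 + -3 = -5, A[1][2] + B[2][0] = 1 + 9 = 10) = -5 (attained at k = 1)
  C[1][1] = min over k of (A[1][0] + B[0][1] = 10 + 0 = 10, A[1][1] + B[1][1] = -2 + -4 = -6, A[1][2] + B[2][1] = 1 + 7 = 8) = -6 (attained at k = 1)
  C[1][2] = min over k of (A[1][0] + B[0][2] = 10 + -5 = 5, A[1][1] + B[1][2] = -2 + 6 = 4, A[1][2] + B[2][2] = 1 + -1 = 0) = 0 (attained at k = 2)
  C[2][0] = min over k of (A[2][0] + B[0][0] = -2 + 1 = -1, A[2][1] + B[1][0] = 8 + -3 = 5, A[2][2] + B[2][0] = -3 + 9 = 6) = -1 (attained at k = 0)
  C[2][1] = min over k of (A[2][0] + B[0][1] = -2 + 0 = -2, A[2][1] + B[1][1] = 8 + -4 = 4, A[2][2] + B[2][1] = -3 + 7 = 4) = -2 (attained at k = 0)
  C[2][2] = min over k of (A[2][0] + B[0][2] = -2 + -5 = -7, A[2][1] + B[1][2] = 8 + 6 = 14, A[2][2] + B[2][2] = -3 + -1 = -4) = -7 (attained at k = 0)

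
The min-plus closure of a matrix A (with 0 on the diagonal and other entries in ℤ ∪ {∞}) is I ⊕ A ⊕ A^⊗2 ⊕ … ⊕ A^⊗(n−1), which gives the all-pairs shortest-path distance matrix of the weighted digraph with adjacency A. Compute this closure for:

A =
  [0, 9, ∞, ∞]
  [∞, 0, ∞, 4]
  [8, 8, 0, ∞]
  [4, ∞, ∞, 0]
Closure =
  [0, 9, ∞, 13]
  [8, 0, ∞, 4]
  [8, 8, 0, 12]
  [4, 13, ∞, 0]

This is the Floyd-Warshall all-pairs shortest-path computation. For each intermediate vertex k = 0, 1, …, 3, update dist[i][j] ← min(dist[i][j], dist[i][k] + dist[k][j]). The final matrix gives, for each (i, j), the minimum total weight of any directed path from i to j (possibly empty when i = j).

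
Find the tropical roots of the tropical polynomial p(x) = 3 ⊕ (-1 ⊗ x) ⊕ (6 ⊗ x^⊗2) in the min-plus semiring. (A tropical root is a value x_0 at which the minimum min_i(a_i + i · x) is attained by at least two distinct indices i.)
Roots: {-7, 4}

Each tropical root is a break point of the lower envelope of the lines y = a_i + i · x (there are 3 lines, with slopes 0, 1, ..., 2). Only the lines that attain the minimum somewhere contribute to roots; other lines are dominated. Here the surviving (envelope) indices are i = 2, i = 1, i = 0.
Intersections between consecutive envelope lines give the roots: for adjacent envelope indices i < j the intersection is x = (a_i − a_j) / (j − i). Reading off the sorted break points: {-7, 4}.
Verification: at each break x_0, at least two indices attain the minimum of min_i(a_i + i · x_0).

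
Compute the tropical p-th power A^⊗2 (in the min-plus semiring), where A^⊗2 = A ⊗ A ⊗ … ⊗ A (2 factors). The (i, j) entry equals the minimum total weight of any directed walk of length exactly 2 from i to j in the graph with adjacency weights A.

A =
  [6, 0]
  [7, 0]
A^⊗2 =
  [7, 0]
  [7, 0]

Each entry (A^⊗2)_ij equals the minimum over all length-2 walks i = v_0 → v_1 → … → v_2 = j of Σ_t A[v_t][v_{t+1}]. For example, for (i, j) = (0, 1) we minimise over 2 possible intermediate vertex sequences; the minimum is 0, attained along the walk 0 → 1 → 1.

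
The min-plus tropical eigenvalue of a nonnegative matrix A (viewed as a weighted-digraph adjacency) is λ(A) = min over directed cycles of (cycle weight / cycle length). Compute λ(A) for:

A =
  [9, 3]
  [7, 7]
λ(A) = 5

Enumerate directed cycles and compute their means (weight / length). Sample:
  cycle 0 → 0: weight = 9, length = 1, mean = 9/1 ≈ 9.000
  cycle 1 → 1: weight = 7, length = 1, mean = 7/1 ≈ 7.000
  cycle 0 → 1 → 0: weight = 10, length = 2, mean = 10/2 ≈ 5.000
  cycle 1 → 0 → 1: weight = 10, length = 2, mean = 10/2 ≈ 5.000
Minimum mean = 5.000, attained e.g. along the cycle 0 → 1 → 0 with weight 10 and length 2. So λ(A) = 10/2 = 5.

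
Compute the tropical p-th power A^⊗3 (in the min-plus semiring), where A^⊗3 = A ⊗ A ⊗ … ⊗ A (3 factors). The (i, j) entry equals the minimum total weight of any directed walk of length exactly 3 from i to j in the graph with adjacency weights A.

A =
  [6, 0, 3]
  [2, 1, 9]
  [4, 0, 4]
A^⊗3 =
  [3, 2, 5]
  [4, 3, 6]
  [3, 2, 5]

Each entry (A^⊗3)_ij equals the minimum over all length-3 walks i = v_0 → v_1 → … → v_3 = j of Σ_t A[v_t][v_{t+1}]. For example, for (i, j) = (0, 2) we minimise over 9 possible intermediate vertex sequences; the minimum is 5, attained along the walk 0 → 1 → 0 → 2.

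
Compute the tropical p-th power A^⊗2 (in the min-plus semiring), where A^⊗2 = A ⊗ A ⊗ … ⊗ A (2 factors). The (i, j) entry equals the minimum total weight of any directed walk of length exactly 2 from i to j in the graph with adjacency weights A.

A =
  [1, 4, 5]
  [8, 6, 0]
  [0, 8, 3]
A^⊗2 =
  [2, 5, 4]
  [0, 8, 3]
  [1, 4, 5]

Each entry (A^⊗2)_ij equals the minimum over all length-2 walks i = v_0 → v_1 → … → v_2 = j of Σ_t A[v_t][v_{t+1}]. For example, for (i, j) = (0, 2) we minimise over 3 possible intermediate vertex sequences; the minimum is 4, attained along the walk 0 → 1 → 2.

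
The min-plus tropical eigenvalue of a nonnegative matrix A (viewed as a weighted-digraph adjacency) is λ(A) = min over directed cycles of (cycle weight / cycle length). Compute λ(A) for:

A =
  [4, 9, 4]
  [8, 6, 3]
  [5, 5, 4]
λ(A) = 4

Enumerate directed cycles and compute their means (weight / length). Sample:
  cycle 0 → 0: weight = 4, length = 1, mean = 4/1 ≈ 4.000
  cycle 1 → 1: weight = 6, length = 1, mean = 6/1 ≈ 6.000
  cycle 2 → 2: weight = 4, length = 1, mean = 4/1 ≈ 4.000
  cycle 0 → 1 → 0: weight = 17, length = 2, mean = 17/2 ≈ 8.500
  cycle 0 → 2 → 0: weight = 9, length = 2, mean = 9/2 ≈ 4.500
  cycle 1 → 0 → 1: weight = 17, length = 2, mean = 17/2 ≈ 8.500
Minimum mean = 4.000, attained e.g. along the cycle 0 → 0 with weight 4 and length 1. So λ(A) = 4/1 = 4.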